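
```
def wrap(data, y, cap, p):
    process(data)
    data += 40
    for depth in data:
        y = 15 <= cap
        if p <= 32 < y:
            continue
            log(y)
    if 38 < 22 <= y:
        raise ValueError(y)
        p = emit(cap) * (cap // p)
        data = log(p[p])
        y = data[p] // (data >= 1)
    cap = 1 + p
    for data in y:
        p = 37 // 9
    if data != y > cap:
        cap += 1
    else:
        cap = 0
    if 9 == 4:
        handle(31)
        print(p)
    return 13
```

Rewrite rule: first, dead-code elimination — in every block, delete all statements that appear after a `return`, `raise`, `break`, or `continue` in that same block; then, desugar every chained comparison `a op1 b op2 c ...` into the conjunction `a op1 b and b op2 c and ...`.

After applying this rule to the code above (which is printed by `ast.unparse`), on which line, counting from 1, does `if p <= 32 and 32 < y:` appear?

6

Transformed code:
def wrap(data, y, cap, p):
    process(data)
    data += 40
    for depth in data:
        y = 15 <= cap
        if p <= 32 and 32 < y:
            continue
    if 38 < 22 and 22 <= y:
        raise ValueError(y)
    cap = 1 + p
    for data in y:
        p = 37 // 9
    if data != y and y > cap:
        cap += 1
    else:
        cap = 0
    if 9 == 4:
        handle(31)
        print(p)
    return 13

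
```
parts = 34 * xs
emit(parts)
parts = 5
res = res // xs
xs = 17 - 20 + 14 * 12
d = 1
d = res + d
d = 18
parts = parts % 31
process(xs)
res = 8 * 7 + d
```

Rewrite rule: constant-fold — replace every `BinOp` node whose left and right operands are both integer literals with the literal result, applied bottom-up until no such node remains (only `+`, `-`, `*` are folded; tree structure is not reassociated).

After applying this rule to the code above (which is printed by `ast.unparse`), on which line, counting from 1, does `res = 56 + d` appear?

Transformed code:
parts = 34 * xs
emit(parts)
parts = 5
res = res // xs
xs = 165
d = 1
d = res + d
d = 18
parts = parts % 31
process(xs)
res = 56 + d

11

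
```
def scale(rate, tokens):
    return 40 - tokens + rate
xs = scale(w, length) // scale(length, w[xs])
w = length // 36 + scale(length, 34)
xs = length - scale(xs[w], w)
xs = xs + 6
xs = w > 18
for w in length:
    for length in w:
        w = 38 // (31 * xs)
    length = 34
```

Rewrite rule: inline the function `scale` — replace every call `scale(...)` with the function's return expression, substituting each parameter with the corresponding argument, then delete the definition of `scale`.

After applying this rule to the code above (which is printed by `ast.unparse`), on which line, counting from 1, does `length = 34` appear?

9

Transformed code:
xs = (40 - length + w) // (40 - w[xs] + length)
w = length // 36 + (40 - 34 + length)
xs = length - (40 - w + xs[w])
xs = xs + 6
xs = w > 18
for w in length:
    for length in w:
        w = 38 // (31 * xs)
    length = 34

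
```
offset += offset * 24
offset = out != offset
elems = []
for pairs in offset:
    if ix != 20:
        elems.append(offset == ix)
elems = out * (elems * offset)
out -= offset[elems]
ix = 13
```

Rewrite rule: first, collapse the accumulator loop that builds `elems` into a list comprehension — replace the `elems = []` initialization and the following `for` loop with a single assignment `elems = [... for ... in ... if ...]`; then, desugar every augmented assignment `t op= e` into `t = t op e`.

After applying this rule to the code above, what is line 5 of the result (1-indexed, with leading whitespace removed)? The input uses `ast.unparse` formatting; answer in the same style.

Transformed code:
offset = offset + offset * 24
offset = out != offset
elems = [offset == ix for pairs in offset if ix != 20]
elems = out * (elems * offset)
out = out - offset[elems]
ix = 13

out = out - offset[elems]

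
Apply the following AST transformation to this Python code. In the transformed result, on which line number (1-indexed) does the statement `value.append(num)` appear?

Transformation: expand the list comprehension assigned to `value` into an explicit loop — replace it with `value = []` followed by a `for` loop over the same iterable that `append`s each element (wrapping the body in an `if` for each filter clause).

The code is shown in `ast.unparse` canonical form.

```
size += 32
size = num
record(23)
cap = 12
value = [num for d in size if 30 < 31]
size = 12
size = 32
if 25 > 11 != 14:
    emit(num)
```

8

Transformed code:
size += 32
size = num
record(23)
cap = 12
value = []
for d in size:
    if 30 < 31:
        value.append(num)
size = 12
size = 32
if 25 > 11 != 14:
    emit(num)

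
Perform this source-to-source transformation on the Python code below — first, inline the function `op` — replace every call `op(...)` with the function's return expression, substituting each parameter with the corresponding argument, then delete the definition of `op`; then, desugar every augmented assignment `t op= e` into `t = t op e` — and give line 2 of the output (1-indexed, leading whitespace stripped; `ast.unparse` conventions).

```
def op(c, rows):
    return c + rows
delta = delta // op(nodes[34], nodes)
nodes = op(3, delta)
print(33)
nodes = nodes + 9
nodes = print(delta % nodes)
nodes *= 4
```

Transformed code:
delta = delta // (nodes[34] + nodes)
nodes = 3 + delta
print(33)
nodes = nodes + 9
nodes = print(delta % nodes)
nodes = nodes * 4

nodes = 3 + delta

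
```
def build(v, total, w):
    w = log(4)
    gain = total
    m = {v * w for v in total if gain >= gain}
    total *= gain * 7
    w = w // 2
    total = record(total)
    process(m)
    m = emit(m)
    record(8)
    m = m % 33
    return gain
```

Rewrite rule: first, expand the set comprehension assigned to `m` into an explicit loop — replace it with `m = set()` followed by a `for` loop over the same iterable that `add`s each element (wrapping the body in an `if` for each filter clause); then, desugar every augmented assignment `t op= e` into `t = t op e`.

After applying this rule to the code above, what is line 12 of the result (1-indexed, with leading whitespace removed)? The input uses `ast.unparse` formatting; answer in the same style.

m = emit(m)

Transformed code:
def build(v, total, w):
    w = log(4)
    gain = total
    m = set()
    for v in total:
        if gain >= gain:
            m.add(v * w)
    total = total * (gain * 7)
    w = w // 2
    total = record(total)
    process(m)
    m = emit(m)
    record(8)
    m = m % 33
    return gain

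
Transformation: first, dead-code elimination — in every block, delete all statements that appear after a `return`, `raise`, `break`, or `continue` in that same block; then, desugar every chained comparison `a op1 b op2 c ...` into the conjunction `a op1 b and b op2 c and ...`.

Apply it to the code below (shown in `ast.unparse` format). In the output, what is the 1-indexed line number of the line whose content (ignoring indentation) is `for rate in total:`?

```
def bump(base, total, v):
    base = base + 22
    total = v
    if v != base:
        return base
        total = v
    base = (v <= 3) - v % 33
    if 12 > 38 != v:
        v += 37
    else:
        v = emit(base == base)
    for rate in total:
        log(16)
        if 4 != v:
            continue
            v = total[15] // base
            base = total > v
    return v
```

Transformed code:
def bump(base, total, v):
    base = base + 22
    total = v
    if v != base:
        return base
    base = (v <= 3) - v % 33
    if 12 > 38 and 38 != v:
        v += 37
    else:
        v = emit(base == base)
    for rate in total:
        log(16)
        if 4 != v:
            continue
    return v

11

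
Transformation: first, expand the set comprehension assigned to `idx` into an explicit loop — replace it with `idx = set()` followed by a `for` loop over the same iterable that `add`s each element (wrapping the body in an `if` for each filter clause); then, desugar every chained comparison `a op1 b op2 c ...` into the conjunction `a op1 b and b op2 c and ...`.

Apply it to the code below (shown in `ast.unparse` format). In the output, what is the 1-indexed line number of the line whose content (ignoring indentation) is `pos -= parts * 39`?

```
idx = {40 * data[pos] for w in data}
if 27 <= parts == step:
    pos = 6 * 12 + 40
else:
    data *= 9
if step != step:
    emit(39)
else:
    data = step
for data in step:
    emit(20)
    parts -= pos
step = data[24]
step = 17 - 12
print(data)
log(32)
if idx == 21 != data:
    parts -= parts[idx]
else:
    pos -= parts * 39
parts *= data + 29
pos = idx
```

22

Transformed code:
idx = set()
for w in data:
    idx.add(40 * data[pos])
if 27 <= parts and parts == step:
    pos = 6 * 12 + 40
else:
    data *= 9
if step != step:
    emit(39)
else:
    data = step
for data in step:
    emit(20)
    parts -= pos
step = data[24]
step = 17 - 12
print(data)
log(32)
if idx == 21 and 21 != data:
    parts -= parts[idx]
else:
    pos -= parts * 39
parts *= data + 29
pos = idx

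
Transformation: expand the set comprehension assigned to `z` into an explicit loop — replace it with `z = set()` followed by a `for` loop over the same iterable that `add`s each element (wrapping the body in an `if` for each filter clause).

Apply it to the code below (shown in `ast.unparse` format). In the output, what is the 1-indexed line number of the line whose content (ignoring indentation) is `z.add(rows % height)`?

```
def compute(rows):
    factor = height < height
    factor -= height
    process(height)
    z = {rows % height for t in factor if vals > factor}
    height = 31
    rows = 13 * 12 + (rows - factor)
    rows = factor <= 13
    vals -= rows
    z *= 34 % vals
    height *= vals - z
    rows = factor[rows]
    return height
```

8

Transformed code:
def compute(rows):
    factor = height < height
    factor -= height
    process(height)
    z = set()
    for t in factor:
        if vals > factor:
            z.add(rows % height)
    height = 31
    rows = 13 * 12 + (rows - factor)
    rows = factor <= 13
    vals -= rows
    z *= 34 % vals
    height *= vals - z
    rows = factor[rows]
    return height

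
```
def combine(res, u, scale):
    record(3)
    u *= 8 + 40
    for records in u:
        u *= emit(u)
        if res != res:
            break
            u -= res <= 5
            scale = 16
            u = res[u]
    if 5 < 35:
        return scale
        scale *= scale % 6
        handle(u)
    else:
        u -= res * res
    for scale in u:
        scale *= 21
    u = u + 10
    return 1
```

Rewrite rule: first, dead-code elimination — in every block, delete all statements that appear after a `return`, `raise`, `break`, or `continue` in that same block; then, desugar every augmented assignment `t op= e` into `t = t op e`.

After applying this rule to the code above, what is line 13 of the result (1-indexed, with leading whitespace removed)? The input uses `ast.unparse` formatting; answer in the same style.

scale = scale * 21

Transformed code:
def combine(res, u, scale):
    record(3)
    u = u * (8 + 40)
    for records in u:
        u = u * emit(u)
        if res != res:
            break
    if 5 < 35:
        return scale
    else:
        u = u - res * res
    for scale in u:
        scale = scale * 21
    u = u + 10
    return 1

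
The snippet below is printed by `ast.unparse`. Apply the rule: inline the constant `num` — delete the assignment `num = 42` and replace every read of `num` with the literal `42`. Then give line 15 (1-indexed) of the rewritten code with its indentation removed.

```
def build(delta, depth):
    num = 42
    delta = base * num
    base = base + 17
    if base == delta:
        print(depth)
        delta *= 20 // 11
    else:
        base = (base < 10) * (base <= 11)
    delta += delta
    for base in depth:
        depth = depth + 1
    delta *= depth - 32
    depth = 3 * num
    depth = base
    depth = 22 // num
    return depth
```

depth = 22 // 42

Transformed code:
def build(delta, depth):
    delta = base * 42
    base = base + 17
    if base == delta:
        print(depth)
        delta *= 20 // 11
    else:
        base = (base < 10) * (base <= 11)
    delta += delta
    for base in depth:
        depth = depth + 1
    delta *= depth - 32
    depth = 3 * 42
    depth = base
    depth = 22 // 42
    return depth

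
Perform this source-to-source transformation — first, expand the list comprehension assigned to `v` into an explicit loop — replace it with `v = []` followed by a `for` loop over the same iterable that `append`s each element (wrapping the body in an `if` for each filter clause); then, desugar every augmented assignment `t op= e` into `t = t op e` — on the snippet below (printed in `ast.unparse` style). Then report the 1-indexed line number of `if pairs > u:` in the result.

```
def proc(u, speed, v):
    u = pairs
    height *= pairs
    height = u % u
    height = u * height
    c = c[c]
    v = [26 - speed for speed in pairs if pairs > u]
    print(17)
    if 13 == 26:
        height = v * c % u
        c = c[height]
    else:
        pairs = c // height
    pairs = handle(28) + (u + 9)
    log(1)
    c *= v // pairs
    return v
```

9

Transformed code:
def proc(u, speed, v):
    u = pairs
    height = height * pairs
    height = u % u
    height = u * height
    c = c[c]
    v = []
    for speed in pairs:
        if pairs > u:
            v.append(26 - speed)
    print(17)
    if 13 == 26:
        height = v * c % u
        c = c[height]
    else:
        pairs = c // height
    pairs = handle(28) + (u + 9)
    log(1)
    c = c * (v // pairs)
    return v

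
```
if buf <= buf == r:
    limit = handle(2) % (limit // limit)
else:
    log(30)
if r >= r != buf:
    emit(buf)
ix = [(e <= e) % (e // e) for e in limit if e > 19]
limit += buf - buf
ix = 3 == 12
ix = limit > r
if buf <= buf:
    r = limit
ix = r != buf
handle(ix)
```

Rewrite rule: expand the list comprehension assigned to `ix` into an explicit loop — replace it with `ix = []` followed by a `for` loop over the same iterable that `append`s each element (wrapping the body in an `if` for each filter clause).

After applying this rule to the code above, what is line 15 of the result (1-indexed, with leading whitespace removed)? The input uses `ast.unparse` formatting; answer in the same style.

r = limit

Transformed code:
if buf <= buf == r:
    limit = handle(2) % (limit // limit)
else:
    log(30)
if r >= r != buf:
    emit(buf)
ix = []
for e in limit:
    if e > 19:
        ix.append((e <= e) % (e // e))
limit += buf - buf
ix = 3 == 12
ix = limit > r
if buf <= buf:
    r = limit
ix = r != buf
handle(ix)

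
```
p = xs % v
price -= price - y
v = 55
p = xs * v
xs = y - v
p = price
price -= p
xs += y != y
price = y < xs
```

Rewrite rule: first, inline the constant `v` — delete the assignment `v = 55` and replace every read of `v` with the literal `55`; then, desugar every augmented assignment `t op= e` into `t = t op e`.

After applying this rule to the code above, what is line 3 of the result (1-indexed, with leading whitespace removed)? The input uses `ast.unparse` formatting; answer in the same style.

p = xs * 55

Transformed code:
p = xs % 55
price = price - (price - y)
p = xs * 55
xs = y - 55
p = price
price = price - p
xs = xs + (y != y)
price = y < xs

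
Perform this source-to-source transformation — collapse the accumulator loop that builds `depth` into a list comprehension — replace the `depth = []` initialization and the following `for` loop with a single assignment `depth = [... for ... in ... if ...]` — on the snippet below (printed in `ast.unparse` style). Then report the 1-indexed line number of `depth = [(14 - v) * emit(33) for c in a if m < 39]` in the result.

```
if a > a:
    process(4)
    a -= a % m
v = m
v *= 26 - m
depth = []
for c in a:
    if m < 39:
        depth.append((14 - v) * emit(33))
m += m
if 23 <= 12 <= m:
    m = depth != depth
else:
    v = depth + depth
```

Transformed code:
if a > a:
    process(4)
    a -= a % m
v = m
v *= 26 - m
depth = [(14 - v) * emit(33) for c in a if m < 39]
m += m
if 23 <= 12 <= m:
    m = depth != depth
else:
    v = depth + depth

6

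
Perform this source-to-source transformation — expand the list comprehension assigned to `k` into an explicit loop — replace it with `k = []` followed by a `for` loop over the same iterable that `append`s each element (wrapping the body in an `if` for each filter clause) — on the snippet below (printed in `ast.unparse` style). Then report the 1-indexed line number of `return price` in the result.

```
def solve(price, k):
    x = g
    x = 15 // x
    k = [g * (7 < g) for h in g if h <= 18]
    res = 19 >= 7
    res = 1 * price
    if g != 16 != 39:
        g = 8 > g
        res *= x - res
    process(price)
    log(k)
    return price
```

15

Transformed code:
def solve(price, k):
    x = g
    x = 15 // x
    k = []
    for h in g:
        if h <= 18:
            k.append(g * (7 < g))
    res = 19 >= 7
    res = 1 * price
    if g != 16 != 39:
        g = 8 > g
        res *= x - res
    process(price)
    log(k)
    return price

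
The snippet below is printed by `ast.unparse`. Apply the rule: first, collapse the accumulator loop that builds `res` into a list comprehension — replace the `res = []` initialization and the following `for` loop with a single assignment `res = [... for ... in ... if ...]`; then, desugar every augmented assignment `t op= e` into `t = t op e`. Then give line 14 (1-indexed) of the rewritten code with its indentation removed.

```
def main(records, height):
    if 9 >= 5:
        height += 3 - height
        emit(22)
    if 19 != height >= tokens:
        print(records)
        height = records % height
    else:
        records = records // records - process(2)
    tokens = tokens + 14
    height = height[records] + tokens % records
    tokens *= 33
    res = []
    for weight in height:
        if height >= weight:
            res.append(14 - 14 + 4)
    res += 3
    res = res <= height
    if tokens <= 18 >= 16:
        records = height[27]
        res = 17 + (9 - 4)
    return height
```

res = res + 3

Transformed code:
def main(records, height):
    if 9 >= 5:
        height = height + (3 - height)
        emit(22)
    if 19 != height >= tokens:
        print(records)
        height = records % height
    else:
        records = records // records - process(2)
    tokens = tokens + 14
    height = height[records] + tokens % records
    tokens = tokens * 33
    res = [14 - 14 + 4 for weight in height if height >= weight]
    res = res + 3
    res = res <= height
    if tokens <= 18 >= 16:
        records = height[27]
        res = 17 + (9 - 4)
    return height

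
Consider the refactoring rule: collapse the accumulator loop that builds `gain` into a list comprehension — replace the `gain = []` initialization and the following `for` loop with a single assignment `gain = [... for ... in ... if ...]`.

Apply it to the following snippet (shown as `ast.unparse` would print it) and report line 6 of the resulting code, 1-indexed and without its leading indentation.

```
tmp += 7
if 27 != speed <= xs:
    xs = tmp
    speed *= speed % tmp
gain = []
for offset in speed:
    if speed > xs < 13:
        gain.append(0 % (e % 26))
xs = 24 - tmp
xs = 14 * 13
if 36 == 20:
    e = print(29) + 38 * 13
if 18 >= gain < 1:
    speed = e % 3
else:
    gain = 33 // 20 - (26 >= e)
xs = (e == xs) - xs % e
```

Transformed code:
tmp += 7
if 27 != speed <= xs:
    xs = tmp
    speed *= speed % tmp
gain = [0 % (e % 26) for offset in speed if speed > xs < 13]
xs = 24 - tmp
xs = 14 * 13
if 36 == 20:
    e = print(29) + 38 * 13
if 18 >= gain < 1:
    speed = e % 3
else:
    gain = 33 // 20 - (26 >= e)
xs = (e == xs) - xs % e

xs = 24 - tmp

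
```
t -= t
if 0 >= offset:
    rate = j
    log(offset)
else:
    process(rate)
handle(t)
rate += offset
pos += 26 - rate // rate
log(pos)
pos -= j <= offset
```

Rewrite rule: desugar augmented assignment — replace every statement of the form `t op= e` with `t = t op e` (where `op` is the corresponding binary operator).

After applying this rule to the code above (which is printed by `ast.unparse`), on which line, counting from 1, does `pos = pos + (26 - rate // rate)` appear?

Transformed code:
t = t - t
if 0 >= offset:
    rate = j
    log(offset)
else:
    process(rate)
handle(t)
rate = rate + offset
pos = pos + (26 - rate // rate)
log(pos)
pos = pos - (j <= offset)

9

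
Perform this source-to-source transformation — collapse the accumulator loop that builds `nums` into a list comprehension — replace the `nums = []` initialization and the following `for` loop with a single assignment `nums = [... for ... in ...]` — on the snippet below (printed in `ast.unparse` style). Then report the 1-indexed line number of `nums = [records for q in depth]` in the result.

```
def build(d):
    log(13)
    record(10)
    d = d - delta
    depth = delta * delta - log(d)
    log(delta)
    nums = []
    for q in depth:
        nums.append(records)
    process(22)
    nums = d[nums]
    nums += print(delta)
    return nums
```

7

Transformed code:
def build(d):
    log(13)
    record(10)
    d = d - delta
    depth = delta * delta - log(d)
    log(delta)
    nums = [records for q in depth]
    process(22)
    nums = d[nums]
    nums += print(delta)
    return nums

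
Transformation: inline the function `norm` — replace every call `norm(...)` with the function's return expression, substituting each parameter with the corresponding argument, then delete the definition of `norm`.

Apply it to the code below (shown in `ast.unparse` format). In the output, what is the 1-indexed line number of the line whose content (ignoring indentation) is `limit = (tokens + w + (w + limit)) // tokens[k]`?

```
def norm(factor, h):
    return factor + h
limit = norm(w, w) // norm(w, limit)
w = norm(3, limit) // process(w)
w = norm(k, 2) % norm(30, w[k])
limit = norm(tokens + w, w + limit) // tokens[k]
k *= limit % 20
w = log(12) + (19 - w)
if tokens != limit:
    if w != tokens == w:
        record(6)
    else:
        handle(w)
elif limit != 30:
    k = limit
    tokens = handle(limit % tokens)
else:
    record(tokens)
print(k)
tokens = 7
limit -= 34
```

4

Transformed code:
limit = (w + w) // (w + limit)
w = (3 + limit) // process(w)
w = (k + 2) % (30 + w[k])
limit = (tokens + w + (w + limit)) // tokens[k]
k *= limit % 20
w = log(12) + (19 - w)
if tokens != limit:
    if w != tokens == w:
        record(6)
    else:
        handle(w)
elif limit != 30:
    k = limit
    tokens = handle(limit % tokens)
else:
    record(tokens)
print(k)
tokens = 7
limit -= 34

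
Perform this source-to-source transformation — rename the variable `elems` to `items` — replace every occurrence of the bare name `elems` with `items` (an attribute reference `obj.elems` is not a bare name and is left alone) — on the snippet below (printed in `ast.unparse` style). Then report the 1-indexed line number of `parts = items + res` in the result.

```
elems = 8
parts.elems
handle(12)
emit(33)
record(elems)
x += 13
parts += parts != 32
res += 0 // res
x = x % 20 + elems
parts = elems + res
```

Transformed code:
items = 8
parts.elems
handle(12)
emit(33)
record(items)
x += 13
parts += parts != 32
res += 0 // res
x = x % 20 + items
parts = items + res

10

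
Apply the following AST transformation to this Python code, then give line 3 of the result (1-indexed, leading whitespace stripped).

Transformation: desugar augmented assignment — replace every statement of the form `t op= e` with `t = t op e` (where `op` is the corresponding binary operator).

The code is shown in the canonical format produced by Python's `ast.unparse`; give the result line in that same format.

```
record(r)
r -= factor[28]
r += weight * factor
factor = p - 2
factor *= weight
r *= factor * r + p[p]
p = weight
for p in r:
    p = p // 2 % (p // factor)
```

r = r + weight * factor

Transformed code:
record(r)
r = r - factor[28]
r = r + weight * factor
factor = p - 2
factor = factor * weight
r = r * (factor * r + p[p])
p = weight
for p in r:
    p = p // 2 % (p // factor)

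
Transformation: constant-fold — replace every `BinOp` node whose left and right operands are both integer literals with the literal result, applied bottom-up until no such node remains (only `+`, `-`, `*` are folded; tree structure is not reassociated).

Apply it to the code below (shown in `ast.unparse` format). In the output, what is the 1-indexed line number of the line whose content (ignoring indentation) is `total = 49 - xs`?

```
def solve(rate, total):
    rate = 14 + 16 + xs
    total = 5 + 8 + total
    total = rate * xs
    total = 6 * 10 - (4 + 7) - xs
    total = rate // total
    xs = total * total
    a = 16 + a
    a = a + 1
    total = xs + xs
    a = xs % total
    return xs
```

Transformed code:
def solve(rate, total):
    rate = 30 + xs
    total = 13 + total
    total = rate * xs
    total = 49 - xs
    total = rate // total
    xs = total * total
    a = 16 + a
    a = a + 1
    total = xs + xs
    a = xs % total
    return xs

5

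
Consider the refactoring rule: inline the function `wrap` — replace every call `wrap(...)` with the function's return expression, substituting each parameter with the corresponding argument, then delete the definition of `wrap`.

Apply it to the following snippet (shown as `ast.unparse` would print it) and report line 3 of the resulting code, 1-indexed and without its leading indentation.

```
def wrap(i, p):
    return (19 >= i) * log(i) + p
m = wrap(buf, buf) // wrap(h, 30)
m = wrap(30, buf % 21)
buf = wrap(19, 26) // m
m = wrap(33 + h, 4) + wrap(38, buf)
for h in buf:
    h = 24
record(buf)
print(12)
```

buf = ((19 >= 19) * log(19) + 26) // m

Transformed code:
m = ((19 >= buf) * log(buf) + buf) // ((19 >= h) * log(h) + 30)
m = (19 >= 30) * log(30) + buf % 21
buf = ((19 >= 19) * log(19) + 26) // m
m = (19 >= 33 + h) * log(33 + h) + 4 + ((19 >= 38) * log(38) + buf)
for h in buf:
    h = 24
record(buf)
print(12)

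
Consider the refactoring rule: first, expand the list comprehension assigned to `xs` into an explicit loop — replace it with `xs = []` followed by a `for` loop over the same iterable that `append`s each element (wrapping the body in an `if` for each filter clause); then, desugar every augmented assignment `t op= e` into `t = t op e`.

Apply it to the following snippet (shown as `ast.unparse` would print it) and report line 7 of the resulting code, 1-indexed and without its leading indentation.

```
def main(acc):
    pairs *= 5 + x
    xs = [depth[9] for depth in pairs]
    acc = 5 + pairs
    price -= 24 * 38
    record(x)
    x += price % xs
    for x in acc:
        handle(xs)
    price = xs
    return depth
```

Transformed code:
def main(acc):
    pairs = pairs * (5 + x)
    xs = []
    for depth in pairs:
        xs.append(depth[9])
    acc = 5 + pairs
    price = price - 24 * 38
    record(x)
    x = x + price % xs
    for x in acc:
        handle(xs)
    price = xs
    return depth

price = price - 24 * 38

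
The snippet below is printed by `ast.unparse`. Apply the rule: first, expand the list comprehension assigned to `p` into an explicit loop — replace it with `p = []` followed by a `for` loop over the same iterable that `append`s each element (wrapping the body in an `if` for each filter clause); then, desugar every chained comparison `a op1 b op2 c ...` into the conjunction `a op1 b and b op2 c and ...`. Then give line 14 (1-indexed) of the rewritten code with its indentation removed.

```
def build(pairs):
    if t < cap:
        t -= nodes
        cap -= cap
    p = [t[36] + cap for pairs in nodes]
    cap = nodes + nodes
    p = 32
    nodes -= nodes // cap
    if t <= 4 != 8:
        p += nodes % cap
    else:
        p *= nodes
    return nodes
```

Transformed code:
def build(pairs):
    if t < cap:
        t -= nodes
        cap -= cap
    p = []
    for pairs in nodes:
        p.append(t[36] + cap)
    cap = nodes + nodes
    p = 32
    nodes -= nodes // cap
    if t <= 4 and 4 != 8:
        p += nodes % cap
    else:
        p *= nodes
    return nodes

p *= nodes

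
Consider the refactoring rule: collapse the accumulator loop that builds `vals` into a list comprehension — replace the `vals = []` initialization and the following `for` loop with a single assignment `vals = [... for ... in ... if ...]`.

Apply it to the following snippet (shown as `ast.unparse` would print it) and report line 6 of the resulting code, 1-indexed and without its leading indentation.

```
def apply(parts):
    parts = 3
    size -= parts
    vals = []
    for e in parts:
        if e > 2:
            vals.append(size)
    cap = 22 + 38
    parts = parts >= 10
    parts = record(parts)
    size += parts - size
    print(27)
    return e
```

Transformed code:
def apply(parts):
    parts = 3
    size -= parts
    vals = [size for e in parts if e > 2]
    cap = 22 + 38
    parts = parts >= 10
    parts = record(parts)
    size += parts - size
    print(27)
    return e

parts = parts >= 10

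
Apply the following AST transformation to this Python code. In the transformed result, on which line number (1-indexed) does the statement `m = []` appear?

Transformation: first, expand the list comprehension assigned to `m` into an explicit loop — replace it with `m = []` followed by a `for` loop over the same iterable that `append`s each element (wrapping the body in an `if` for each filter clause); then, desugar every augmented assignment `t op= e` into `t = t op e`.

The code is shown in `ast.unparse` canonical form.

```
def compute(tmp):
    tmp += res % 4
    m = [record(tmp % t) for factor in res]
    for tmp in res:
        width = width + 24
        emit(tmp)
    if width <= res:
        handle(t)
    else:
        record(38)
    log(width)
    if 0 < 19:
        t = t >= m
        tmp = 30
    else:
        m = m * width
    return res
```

3

Transformed code:
def compute(tmp):
    tmp = tmp + res % 4
    m = []
    for factor in res:
        m.append(record(tmp % t))
    for tmp in res:
        width = width + 24
        emit(tmp)
    if width <= res:
        handle(t)
    else:
        record(38)
    log(width)
    if 0 < 19:
        t = t >= m
        tmp = 30
    else:
        m = m * width
    return res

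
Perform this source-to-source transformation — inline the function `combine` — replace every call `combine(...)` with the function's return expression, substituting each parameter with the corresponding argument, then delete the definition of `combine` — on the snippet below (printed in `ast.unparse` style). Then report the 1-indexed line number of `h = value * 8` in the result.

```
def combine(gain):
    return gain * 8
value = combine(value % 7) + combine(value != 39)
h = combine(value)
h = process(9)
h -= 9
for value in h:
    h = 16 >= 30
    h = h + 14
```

2

Transformed code:
value = value % 7 * 8 + (value != 39) * 8
h = value * 8
h = process(9)
h -= 9
for value in h:
    h = 16 >= 30
    h = h + 14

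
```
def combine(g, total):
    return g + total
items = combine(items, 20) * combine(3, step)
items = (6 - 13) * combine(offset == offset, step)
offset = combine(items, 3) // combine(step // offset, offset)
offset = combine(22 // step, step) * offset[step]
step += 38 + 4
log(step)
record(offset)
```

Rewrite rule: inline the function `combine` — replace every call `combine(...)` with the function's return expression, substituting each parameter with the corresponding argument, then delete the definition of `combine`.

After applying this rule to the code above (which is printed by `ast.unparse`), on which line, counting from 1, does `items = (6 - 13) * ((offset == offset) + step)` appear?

2

Transformed code:
items = (items + 20) * (3 + step)
items = (6 - 13) * ((offset == offset) + step)
offset = (items + 3) // (step // offset + offset)
offset = (22 // step + step) * offset[step]
step += 38 + 4
log(step)
record(offset)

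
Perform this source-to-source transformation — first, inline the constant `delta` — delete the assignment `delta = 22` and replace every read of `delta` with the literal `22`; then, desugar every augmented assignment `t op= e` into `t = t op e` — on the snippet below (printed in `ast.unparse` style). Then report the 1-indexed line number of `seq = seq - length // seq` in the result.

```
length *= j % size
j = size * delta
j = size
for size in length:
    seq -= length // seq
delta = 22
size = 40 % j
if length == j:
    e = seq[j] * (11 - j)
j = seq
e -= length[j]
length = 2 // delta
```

Transformed code:
length = length * (j % size)
j = size * 22
j = size
for size in length:
    seq = seq - length // seq
size = 40 % j
if length == j:
    e = seq[j] * (11 - j)
j = seq
e = e - length[j]
length = 2 // 22

5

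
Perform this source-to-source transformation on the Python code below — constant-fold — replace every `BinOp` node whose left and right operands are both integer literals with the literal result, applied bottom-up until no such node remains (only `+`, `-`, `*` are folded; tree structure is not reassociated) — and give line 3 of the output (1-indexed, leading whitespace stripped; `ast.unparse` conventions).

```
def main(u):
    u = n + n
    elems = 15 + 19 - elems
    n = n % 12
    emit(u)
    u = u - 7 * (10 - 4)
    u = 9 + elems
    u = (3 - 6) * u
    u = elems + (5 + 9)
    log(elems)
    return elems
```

elems = 34 - elems

Transformed code:
def main(u):
    u = n + n
    elems = 34 - elems
    n = n % 12
    emit(u)
    u = u - 42
    u = 9 + elems
    u = -3 * u
    u = elems + 14
    log(elems)
    return elems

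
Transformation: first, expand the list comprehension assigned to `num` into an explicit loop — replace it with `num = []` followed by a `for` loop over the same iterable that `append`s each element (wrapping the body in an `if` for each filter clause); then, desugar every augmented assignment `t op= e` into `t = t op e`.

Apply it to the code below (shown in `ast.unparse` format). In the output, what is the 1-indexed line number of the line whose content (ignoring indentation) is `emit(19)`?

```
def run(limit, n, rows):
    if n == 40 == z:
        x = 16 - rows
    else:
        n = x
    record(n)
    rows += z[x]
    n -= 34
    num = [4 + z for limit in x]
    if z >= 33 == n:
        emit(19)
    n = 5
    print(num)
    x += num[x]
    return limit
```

Transformed code:
def run(limit, n, rows):
    if n == 40 == z:
        x = 16 - rows
    else:
        n = x
    record(n)
    rows = rows + z[x]
    n = n - 34
    num = []
    for limit in x:
        num.append(4 + z)
    if z >= 33 == n:
        emit(19)
    n = 5
    print(num)
    x = x + num[x]
    return limit

13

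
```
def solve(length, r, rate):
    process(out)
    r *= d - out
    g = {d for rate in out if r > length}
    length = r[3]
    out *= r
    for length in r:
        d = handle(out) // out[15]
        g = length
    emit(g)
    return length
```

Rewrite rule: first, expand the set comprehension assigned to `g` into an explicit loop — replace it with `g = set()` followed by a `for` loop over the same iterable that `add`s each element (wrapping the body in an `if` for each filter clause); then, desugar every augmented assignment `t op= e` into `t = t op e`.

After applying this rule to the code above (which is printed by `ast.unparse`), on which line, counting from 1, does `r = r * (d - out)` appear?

Transformed code:
def solve(length, r, rate):
    process(out)
    r = r * (d - out)
    g = set()
    for rate in out:
        if r > length:
            g.add(d)
    length = r[3]
    out = out * r
    for length in r:
        d = handle(out) // out[15]
        g = length
    emit(g)
    return length

3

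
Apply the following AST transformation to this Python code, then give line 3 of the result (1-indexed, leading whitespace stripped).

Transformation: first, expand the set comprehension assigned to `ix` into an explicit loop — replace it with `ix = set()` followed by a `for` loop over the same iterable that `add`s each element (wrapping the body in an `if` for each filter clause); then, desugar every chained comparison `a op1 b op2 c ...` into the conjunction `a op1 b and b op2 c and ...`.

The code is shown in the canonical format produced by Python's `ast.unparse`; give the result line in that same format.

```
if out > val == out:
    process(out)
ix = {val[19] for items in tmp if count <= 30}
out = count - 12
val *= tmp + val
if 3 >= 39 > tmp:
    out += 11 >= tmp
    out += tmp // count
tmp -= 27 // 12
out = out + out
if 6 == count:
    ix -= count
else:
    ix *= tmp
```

Transformed code:
if out > val and val == out:
    process(out)
ix = set()
for items in tmp:
    if count <= 30:
        ix.add(val[19])
out = count - 12
val *= tmp + val
if 3 >= 39 and 39 > tmp:
    out += 11 >= tmp
    out += tmp // count
tmp -= 27 // 12
out = out + out
if 6 == count:
    ix -= count
else:
    ix *= tmp

ix = set()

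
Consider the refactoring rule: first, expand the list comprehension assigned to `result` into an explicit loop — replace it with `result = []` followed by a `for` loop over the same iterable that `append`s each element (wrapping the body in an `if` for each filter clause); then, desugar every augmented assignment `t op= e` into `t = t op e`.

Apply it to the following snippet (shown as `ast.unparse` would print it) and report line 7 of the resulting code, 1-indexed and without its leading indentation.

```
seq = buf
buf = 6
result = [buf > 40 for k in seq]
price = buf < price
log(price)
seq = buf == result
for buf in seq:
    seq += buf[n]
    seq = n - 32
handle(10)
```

log(price)

Transformed code:
seq = buf
buf = 6
result = []
for k in seq:
    result.append(buf > 40)
price = buf < price
log(price)
seq = buf == result
for buf in seq:
    seq = seq + buf[n]
    seq = n - 32
handle(10)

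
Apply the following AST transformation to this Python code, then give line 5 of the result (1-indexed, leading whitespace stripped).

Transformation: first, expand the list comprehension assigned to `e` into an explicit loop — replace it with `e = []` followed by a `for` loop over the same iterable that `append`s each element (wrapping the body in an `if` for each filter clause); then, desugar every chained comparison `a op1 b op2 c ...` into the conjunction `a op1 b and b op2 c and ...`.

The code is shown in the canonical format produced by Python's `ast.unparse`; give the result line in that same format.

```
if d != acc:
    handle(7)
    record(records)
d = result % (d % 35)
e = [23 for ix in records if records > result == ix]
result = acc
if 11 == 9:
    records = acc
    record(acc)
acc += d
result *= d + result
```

e = []

Transformed code:
if d != acc:
    handle(7)
    record(records)
d = result % (d % 35)
e = []
for ix in records:
    if records > result and result == ix:
        e.append(23)
result = acc
if 11 == 9:
    records = acc
    record(acc)
acc += d
result *= d + result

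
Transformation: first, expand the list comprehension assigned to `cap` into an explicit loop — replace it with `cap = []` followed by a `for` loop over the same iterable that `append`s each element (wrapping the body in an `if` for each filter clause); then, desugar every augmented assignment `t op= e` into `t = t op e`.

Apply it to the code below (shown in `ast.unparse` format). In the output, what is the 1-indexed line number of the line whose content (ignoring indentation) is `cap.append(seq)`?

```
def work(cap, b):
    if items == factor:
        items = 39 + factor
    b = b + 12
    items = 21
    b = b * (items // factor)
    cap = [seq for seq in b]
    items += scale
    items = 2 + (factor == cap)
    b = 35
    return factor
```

9

Transformed code:
def work(cap, b):
    if items == factor:
        items = 39 + factor
    b = b + 12
    items = 21
    b = b * (items // factor)
    cap = []
    for seq in b:
        cap.append(seq)
    items = items + scale
    items = 2 + (factor == cap)
    b = 35
    return factor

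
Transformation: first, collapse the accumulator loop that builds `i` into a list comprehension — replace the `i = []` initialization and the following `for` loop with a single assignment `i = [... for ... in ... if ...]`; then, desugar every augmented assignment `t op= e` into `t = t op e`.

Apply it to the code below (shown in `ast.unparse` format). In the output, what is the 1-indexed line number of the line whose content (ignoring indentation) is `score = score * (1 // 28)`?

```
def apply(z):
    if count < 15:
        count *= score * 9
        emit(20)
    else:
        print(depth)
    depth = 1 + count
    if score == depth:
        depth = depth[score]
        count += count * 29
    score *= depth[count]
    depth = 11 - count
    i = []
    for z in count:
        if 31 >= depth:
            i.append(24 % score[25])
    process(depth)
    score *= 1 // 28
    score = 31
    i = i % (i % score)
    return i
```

Transformed code:
def apply(z):
    if count < 15:
        count = count * (score * 9)
        emit(20)
    else:
        print(depth)
    depth = 1 + count
    if score == depth:
        depth = depth[score]
        count = count + count * 29
    score = score * depth[count]
    depth = 11 - count
    i = [24 % score[25] for z in count if 31 >= depth]
    process(depth)
    score = score * (1 // 28)
    score = 31
    i = i % (i % score)
    return i

15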